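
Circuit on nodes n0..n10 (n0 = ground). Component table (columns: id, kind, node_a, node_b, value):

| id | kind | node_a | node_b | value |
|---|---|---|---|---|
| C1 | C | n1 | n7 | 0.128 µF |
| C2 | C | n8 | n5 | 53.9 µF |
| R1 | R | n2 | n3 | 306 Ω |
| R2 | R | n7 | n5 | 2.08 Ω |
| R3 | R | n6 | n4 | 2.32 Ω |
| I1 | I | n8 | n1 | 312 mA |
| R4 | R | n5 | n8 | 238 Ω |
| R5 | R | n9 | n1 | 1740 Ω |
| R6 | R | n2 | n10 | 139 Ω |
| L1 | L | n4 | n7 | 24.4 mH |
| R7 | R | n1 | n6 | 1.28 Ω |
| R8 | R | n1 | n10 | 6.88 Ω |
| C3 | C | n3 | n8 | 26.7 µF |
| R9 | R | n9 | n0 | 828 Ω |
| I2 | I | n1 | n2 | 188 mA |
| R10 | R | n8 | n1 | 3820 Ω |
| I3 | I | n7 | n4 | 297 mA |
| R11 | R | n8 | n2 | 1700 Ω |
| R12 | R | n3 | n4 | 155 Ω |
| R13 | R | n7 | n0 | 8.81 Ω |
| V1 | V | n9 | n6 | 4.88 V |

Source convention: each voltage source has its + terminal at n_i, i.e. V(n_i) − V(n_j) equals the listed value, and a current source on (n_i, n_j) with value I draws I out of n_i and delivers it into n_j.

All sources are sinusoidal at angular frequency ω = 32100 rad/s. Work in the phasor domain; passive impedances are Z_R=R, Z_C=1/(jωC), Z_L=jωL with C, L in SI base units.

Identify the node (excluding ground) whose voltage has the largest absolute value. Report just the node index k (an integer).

9

MNA unknowns: 10 node voltages V₁..V_10 plus 1 source current (V1)
C1: Y=0.000+0.004109j on G[1,7]
C2: Y=0.000+1.730j on G[8,5]
R1: Y=0.003268+0.000j on G[2,3]
R2: Y=0.4808+0.000j on G[7,5]
R3: Y=0.4310+0.000j on G[6,4]
I1: z[8]−=0.312, z[1]+=0.312
R4: Y=0.004202+0.000j on G[5,8]
R5: Y=0.0005747+0.000j on G[9,1]
R6: Y=0.007194+0.000j on G[2,10]
L1: Y=0.000-0.001277j on G[4,7]
R7: Y=0.7812+0.000j on G[1,6]
R8: Y=0.1453+0.000j on G[1,10]
C3: Y=0.000+0.8571j on G[3,8]
R9: Y=0.001208+0.000j on G[9,0]
I2: z[1]−=0.188, z[2]+=0.188
R10: Y=0.0002618+0.000j on G[8,1]
I3: z[7]−=0.297, z[4]+=0.297
R11: Y=0.0005882+0.000j on G[8,2]
R12: Y=0.006452+0.000j on G[3,4]
R13: Y=0.1135+0.000j on G[7,0]
V1: row V9−V6=4.88, i_V1 at 9,6
solve → V1=47.34-14.05j, V2=47.73-9.236j, V3=-0.3501-0.7538j, V4=47.28-13.52j, V5=-0.1532-0.1002j, V6=47.27-13.85j, V7=-0.5549+0.1474j, V8=-0.2217-0.2119j, V9=52.15-13.85j, V10=47.36-13.83j
aux → i_V1=-0.06574+0.01661j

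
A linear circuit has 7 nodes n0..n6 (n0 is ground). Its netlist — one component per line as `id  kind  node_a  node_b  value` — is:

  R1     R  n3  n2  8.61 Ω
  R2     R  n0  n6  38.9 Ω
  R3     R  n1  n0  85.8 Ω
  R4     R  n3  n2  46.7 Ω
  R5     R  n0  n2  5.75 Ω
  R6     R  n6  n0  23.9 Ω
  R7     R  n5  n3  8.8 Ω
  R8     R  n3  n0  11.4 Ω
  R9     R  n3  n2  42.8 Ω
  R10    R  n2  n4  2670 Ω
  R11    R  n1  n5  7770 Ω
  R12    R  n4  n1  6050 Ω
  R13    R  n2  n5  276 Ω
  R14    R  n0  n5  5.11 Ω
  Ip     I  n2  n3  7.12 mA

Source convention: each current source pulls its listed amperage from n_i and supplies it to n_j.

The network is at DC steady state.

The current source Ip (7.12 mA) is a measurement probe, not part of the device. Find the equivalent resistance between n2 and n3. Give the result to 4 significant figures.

Apply KCL at each of the 6 non-ground nodes and solve the resulting linear system.
Node n1: branches {R3, R11, R12} → V_1 = -7.420e-05
Node n2: branches {R1, R4, R5, R9, R10, R13, Ip} → V_2 = -0.01373
Node n3: branches {R1, R4, R7, R8, R9, Ip} → V_3 = 0.01524
Node n4: branches {R10, R12} → V_4 = -0.009547
Node n5: branches {R7, R11, R13, R14} → V_5 = 0.005373
Node n6: branches {R2, R6} → V_6 = 0.000

R_eq = 4.069 Ω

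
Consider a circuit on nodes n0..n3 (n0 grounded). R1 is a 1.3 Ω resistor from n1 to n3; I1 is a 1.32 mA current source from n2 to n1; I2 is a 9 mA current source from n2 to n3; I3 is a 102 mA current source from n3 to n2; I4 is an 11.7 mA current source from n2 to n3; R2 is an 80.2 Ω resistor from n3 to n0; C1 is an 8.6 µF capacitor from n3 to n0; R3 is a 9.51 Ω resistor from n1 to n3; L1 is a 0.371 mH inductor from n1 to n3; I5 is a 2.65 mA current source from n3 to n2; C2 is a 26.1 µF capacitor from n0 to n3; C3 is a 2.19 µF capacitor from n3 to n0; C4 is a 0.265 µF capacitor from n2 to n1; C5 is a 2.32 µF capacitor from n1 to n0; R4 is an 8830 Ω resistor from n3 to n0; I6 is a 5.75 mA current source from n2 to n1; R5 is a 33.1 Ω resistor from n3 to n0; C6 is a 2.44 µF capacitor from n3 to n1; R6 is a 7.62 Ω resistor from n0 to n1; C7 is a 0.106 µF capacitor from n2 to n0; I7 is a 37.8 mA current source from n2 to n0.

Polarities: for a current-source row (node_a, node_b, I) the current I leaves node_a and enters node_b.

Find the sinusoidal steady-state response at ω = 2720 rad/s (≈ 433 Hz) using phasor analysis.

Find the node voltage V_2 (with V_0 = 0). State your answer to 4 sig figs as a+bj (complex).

MNA unknowns: 3 node voltages V₁..V_3
R1: Y=0.7692+0.000j on G[1,3]
I1: z[2]−=0.00132, z[1]+=0.00132
I2: z[2]−=0.009, z[3]+=0.009
I3: z[3]−=0.102, z[2]+=0.102
I4: z[2]−=0.0117, z[3]+=0.0117
R2: Y=0.01247+0.000j on G[3,0]
C1: Y=0.000+0.02339j on G[3,0]
R3: Y=0.1052+0.000j on G[1,3]
L1: Y=0.000-0.9910j on G[1,3]
I5: z[3]−=0.00265, z[2]+=0.00265
C2: Y=0.000+0.07099j on G[0,3]
C3: Y=0.000+0.005957j on G[3,0]
C4: Y=0.000+0.0007208j on G[2,1]
C5: Y=0.000+0.006310j on G[1,0]
R4: Y=0.0001133+0.000j on G[3,0]
I6: z[2]−=0.00575, z[1]+=0.00575
R5: Y=0.03021+0.000j on G[3,0]
C6: Y=0.000+0.006637j on G[3,1]
R6: Y=0.1312+0.000j on G[0,1]
C7: Y=0.000+0.0002883j on G[2,0]
I7: z[2]−=0.0378, z[0]+=0.0378
solve → V1=-0.1942+0.1494j, V2=-0.1387-38.62j, V3=-0.2356+0.1238j

-0.1387-38.62j V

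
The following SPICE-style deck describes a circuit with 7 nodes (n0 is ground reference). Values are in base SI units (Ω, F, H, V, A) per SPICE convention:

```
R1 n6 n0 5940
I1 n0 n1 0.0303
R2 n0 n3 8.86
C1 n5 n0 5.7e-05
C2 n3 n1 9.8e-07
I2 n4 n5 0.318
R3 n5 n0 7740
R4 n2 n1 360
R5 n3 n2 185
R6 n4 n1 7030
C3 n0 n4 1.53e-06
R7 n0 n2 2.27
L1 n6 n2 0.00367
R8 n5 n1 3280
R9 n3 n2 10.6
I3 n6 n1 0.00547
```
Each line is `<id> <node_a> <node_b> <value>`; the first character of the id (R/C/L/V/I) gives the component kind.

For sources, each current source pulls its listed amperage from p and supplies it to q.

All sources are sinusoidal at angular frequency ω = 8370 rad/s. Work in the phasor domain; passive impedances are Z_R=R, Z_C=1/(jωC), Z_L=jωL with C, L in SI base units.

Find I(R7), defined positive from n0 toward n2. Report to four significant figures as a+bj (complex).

Apply KCL at each of the 6 non-ground nodes and solve the resulting linear system.
Node n1: branches {I1, C2, R4, R6, R8, I3} → V_1 = 1.945-3.534j
Node n2: branches {R4, R5, R7, L1, R9} → V_2 = 0.02777-0.005819j
Node n3: branches {R2, C2, R5, R9} → V_3 = 0.1519+0.06643j
Node n4: branches {I2, R6, C3} → V_4 = -0.3148+24.81j
Node n5: branches {C1, I2, R3, R8} → V_5 = -0.001651-0.6678j
Node n6: branches {R1, L1, I3} → V_6 = 0.02687-0.1740j

-0.01223+0.002564j A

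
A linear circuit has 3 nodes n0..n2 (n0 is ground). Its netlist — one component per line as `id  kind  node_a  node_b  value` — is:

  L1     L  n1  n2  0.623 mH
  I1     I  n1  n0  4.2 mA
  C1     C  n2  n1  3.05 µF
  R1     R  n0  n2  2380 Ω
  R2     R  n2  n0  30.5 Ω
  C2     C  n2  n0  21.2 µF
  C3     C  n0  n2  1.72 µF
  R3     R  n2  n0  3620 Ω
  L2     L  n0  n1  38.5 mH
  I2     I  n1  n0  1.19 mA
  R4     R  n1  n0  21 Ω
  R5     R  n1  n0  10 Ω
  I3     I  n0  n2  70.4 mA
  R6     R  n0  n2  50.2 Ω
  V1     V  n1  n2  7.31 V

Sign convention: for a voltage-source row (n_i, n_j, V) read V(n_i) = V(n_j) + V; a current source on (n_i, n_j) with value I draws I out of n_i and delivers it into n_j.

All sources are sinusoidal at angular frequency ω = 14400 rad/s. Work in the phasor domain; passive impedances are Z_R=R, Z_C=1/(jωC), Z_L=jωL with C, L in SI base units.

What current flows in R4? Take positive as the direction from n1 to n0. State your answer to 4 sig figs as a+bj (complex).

Element admittances at ω=14400 rad/s:
  Y(L1) = 0.000-0.1115j S between n1,n2
  I1: injects 0.0042 A into n0 (from n1)
  Y(C1) = 0.000+0.04392j S between n2,n1
  Y(R1) = 0.0004202+0.000j S between n0,n2
  Y(R2) = 0.03279+0.000j S between n2,n0
  Y(C2) = 0.000+0.3053j S between n2,n0
  Y(C3) = 0.000+0.02477j S between n0,n2
  Y(R3) = 0.0002762+0.000j S between n2,n0
  Y(L2) = 0.000-0.001804j S between n0,n1
  I2: injects 0.00119 A into n0 (from n1)
  Y(R4) = 0.04762+0.000j S between n1,n0
  Y(R5) = 0.1000+0.000j S between n1,n0
  I3: injects 0.0704 A into n2 (from n0)
  Y(R6) = 0.01992+0.000j S between n0,n2
  V1: constraint V(n1)−V(n2) = 7.31
Assemble and solve the 3×3 MNA system:
  V(n1)=5.963+2.265j  V(n2)=-1.347+2.265j
  i(V1)=-0.8898+0.1702j

0.2840+0.1078j A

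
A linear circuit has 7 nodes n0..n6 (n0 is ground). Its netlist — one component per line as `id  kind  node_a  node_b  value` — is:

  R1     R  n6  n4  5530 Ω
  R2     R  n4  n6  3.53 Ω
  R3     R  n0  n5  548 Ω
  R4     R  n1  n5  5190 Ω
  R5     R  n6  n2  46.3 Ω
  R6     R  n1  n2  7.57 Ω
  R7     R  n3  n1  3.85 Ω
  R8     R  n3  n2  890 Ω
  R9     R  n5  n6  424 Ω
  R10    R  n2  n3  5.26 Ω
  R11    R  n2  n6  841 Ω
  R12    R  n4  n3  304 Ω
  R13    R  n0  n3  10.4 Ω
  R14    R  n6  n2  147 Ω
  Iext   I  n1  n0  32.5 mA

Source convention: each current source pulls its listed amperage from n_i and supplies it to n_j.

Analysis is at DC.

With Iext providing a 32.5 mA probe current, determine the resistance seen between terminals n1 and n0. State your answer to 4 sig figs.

R_eq = 13.22 Ω

Apply KCL at each of the 6 non-ground nodes and solve the resulting linear system.
Node n1: branches {R4, R6, R7, Iext} → V_1 = -0.4295
Node n2: branches {R5, R6, R8, R10, R11, R14} → V_2 = -0.3717
Node n3: branches {R7, R8, R10, R12, R13} → V_3 = -0.3340
Node n4: branches {R1, R2, R12} → V_4 = -0.3572
Node n5: branches {R3, R4, R9} → V_5 = -0.2116
Node n6: branches {R1, R2, R5, R9, R11, R14} → V_6 = -0.3575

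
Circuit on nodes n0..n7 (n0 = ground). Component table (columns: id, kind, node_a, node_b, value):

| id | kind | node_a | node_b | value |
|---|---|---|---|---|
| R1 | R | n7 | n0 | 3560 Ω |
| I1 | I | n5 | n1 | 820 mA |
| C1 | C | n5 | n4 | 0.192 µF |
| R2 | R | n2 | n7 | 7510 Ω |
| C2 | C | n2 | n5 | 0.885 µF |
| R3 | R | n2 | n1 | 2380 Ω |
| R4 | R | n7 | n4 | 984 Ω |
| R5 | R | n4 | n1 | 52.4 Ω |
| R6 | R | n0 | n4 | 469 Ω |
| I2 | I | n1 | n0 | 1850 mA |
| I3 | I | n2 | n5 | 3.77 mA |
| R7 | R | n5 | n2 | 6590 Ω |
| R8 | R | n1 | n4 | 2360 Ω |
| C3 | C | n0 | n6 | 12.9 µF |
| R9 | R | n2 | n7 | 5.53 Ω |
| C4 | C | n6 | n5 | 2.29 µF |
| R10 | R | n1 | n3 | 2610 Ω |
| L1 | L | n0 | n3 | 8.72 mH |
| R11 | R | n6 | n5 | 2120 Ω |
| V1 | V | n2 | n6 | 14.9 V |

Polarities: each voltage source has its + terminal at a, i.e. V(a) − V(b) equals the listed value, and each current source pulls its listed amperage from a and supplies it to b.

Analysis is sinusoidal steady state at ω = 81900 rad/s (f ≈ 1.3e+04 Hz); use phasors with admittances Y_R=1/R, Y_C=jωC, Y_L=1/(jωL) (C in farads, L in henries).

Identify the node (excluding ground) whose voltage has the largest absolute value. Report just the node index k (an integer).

MNA unknowns: 7 node voltages V₁..V_7 plus 1 source current (V1)
R1: Y=0.0002809+0.000j on G[7,0]
I1: z[5]−=0.82, z[1]+=0.82
C1: Y=0.000+0.01572j on G[5,4]
R2: Y=0.0001332+0.000j on G[2,7]
C2: Y=0.000+0.07248j on G[2,5]
R3: Y=0.0004202+0.000j on G[2,1]
R4: Y=0.001016+0.000j on G[7,4]
R5: Y=0.01908+0.000j on G[4,1]
R6: Y=0.002132+0.000j on G[0,4]
I2: z[1]−=1.85, z[0]+=1.85
I3: z[2]−=0.00377, z[5]+=0.00377
R7: Y=0.0001517+0.000j on G[5,2]
R8: Y=0.0004237+0.000j on G[1,4]
C3: Y=0.000+1.057j on G[0,6]
R9: Y=0.1808+0.000j on G[2,7]
C4: Y=0.000+0.1876j on G[6,5]
R10: Y=0.0003831+0.000j on G[1,3]
L1: Y=0.000-0.001400j on G[0,3]
R11: Y=0.0004717+0.000j on G[6,5]
V1: row V2−V6=14.9, i_V1 at 2,6
solve → V1=-64.10+64.18j, V2=14.74+1.711j, V3=-20.80-11.85j, V4=-13.85+67.02j, V5=2.957+8.394j, V6=-0.1634+1.711j, V7=14.55+2.073j
aux → i_V1=-0.5560-0.7611j

1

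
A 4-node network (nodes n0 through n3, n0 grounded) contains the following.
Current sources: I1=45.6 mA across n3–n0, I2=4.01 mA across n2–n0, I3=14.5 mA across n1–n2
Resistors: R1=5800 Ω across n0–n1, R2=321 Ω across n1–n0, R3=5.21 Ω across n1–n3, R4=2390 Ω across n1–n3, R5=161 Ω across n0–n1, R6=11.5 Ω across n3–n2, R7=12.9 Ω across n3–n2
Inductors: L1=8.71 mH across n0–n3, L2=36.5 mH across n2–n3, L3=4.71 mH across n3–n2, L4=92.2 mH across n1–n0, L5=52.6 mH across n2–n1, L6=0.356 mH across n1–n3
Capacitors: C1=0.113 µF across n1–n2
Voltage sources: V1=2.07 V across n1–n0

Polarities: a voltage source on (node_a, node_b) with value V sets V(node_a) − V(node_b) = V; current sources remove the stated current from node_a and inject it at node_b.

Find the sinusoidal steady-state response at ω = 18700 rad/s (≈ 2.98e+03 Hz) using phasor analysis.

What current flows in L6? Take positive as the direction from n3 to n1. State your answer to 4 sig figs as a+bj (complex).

-0.007421+0.02142j A

Apply KCL at each of the 3 non-ground nodes and solve the resulting linear system.
Node n1: branches {R1, R2, R3, R4, R5, L4, L5, I3, C1, L6, V1} → V_1 = 2.070+0.000j
Node n2: branches {L2, L3, R6, L5, R7, I2, I3, C1} → V_2 = 1.990-0.04396j
Node n3: branches {I1, L1, L2, L3, R3, R4, R6, R7, L6} → V_3 = 1.927-0.04940j
Source currents: i(V1)=-0.06897+0.01303j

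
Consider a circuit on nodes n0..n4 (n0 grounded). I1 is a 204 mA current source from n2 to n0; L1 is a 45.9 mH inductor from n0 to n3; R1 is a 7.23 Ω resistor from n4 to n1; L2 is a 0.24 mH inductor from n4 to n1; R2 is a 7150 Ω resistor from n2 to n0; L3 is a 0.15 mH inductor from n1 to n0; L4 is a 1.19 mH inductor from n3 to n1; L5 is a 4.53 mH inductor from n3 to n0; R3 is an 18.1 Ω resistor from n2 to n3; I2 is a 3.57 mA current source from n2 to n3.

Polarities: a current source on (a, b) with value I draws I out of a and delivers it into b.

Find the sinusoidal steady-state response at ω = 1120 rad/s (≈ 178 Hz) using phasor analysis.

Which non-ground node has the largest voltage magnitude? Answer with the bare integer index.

Apply KCL at each of the 4 non-ground nodes and solve the resulting linear system.
Node n1: branches {R1, L2, L3, L4} → V_1 = -4.077e-06-0.02580j
Node n2: branches {I1, R2, R3, I2} → V_2 = -3.748-0.2299j
Node n3: branches {L1, L4, L5, R3, I2} → V_3 = -3.642e-05-0.2305j
Node n4: branches {R1, L2} → V_4 = -4.077e-06-0.02580j

2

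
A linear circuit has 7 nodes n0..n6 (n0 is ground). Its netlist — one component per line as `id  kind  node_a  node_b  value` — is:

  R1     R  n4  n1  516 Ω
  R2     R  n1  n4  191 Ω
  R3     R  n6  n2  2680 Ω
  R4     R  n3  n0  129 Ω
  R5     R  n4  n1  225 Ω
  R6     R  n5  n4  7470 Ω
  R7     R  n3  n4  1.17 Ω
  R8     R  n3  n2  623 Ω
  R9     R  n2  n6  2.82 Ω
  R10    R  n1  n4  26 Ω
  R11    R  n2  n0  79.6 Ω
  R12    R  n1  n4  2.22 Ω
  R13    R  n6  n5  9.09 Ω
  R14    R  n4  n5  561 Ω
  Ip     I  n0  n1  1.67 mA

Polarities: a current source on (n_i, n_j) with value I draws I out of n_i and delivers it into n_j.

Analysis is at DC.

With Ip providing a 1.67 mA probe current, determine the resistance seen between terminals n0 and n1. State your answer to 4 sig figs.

R_eq = 98.32 Ω

MNA unknowns: 6 node voltages V₁..V_6
R1: Y=0.001938 on G[4,1]
R2: Y=0.005236 on G[1,4]
R3: Y=0.0003731 on G[6,2]
R4: Y=0.007752 on G[3,0]
R5: Y=0.004444 on G[4,1]
R6: Y=0.0001339 on G[5,4]
R7: Y=0.8547 on G[3,4]
R8: Y=0.001605 on G[3,2]
R9: Y=0.3546 on G[2,6]
R10: Y=0.03846 on G[1,4]
R11: Y=0.01256 on G[2,0]
R12: Y=0.4505 on G[1,4]
R13: Y=0.1100 on G[6,5]
R14: Y=0.001783 on G[4,5]
Ip: z[0]−=0.00167, z[1]+=0.00167
solve → V1=0.1642, V2=0.03471, V3=0.1592, V4=0.1608, V5=0.03753, V6=0.03538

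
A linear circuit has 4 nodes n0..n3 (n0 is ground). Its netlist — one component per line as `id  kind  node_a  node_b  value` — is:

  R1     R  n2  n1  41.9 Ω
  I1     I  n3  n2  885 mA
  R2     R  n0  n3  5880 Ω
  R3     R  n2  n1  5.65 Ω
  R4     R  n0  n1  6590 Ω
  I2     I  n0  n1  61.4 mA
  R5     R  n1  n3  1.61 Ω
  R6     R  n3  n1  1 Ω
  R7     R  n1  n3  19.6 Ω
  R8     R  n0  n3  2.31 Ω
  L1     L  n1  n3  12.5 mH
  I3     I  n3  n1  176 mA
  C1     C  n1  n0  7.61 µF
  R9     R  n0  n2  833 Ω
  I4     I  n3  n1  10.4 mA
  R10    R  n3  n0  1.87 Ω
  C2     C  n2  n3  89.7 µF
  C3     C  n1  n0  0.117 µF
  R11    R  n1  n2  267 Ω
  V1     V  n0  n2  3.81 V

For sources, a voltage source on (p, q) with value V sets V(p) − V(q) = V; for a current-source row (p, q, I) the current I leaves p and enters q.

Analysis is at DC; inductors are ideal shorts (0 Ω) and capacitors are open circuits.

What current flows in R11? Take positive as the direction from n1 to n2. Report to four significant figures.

Element admittances at DC:
  Y(R1) = 0.02387 S between n2,n1
  I1: injects 0.885 A into n2 (from n3)
  Y(R2) = 0.0001701 S between n0,n3
  Y(R3) = 0.1770 S between n2,n1
  Y(R4) = 0.0001517 S between n0,n1
  I2: injects 0.0614 A into n1 (from n0)
  Y(R5) = 0.6211 S between n1,n3
  Y(R6) = 1.000 S between n3,n1
  Y(R7) = 0.05102 S between n1,n3
  Y(R8) = 0.4329 S between n0,n3
  L1: short n1↔n3 (DC inductor)
  I3: injects 0.176 A into n1 (from n3)
  Y(C1) = 0.000 S between n1,n0
  Y(R9) = 0.001200 S between n0,n2
  I4: injects 0.0104 A into n1 (from n3)
  Y(R10) = 0.5348 S between n3,n0
  Y(C2) = 0.000 S between n2,n3
  Y(C3) = 0.000 S between n1,n0
  Y(R11) = 0.003745 S between n1,n2
  V1: constraint V(n0)−V(n2) = 3.81
Assemble and solve the 5×5 MNA system:
  V(n1)=-1.367  V(n2)=-3.810  V(n3)=-1.367
  i(L1)=-0.2518  i(V1)=-1.389

0.009149 A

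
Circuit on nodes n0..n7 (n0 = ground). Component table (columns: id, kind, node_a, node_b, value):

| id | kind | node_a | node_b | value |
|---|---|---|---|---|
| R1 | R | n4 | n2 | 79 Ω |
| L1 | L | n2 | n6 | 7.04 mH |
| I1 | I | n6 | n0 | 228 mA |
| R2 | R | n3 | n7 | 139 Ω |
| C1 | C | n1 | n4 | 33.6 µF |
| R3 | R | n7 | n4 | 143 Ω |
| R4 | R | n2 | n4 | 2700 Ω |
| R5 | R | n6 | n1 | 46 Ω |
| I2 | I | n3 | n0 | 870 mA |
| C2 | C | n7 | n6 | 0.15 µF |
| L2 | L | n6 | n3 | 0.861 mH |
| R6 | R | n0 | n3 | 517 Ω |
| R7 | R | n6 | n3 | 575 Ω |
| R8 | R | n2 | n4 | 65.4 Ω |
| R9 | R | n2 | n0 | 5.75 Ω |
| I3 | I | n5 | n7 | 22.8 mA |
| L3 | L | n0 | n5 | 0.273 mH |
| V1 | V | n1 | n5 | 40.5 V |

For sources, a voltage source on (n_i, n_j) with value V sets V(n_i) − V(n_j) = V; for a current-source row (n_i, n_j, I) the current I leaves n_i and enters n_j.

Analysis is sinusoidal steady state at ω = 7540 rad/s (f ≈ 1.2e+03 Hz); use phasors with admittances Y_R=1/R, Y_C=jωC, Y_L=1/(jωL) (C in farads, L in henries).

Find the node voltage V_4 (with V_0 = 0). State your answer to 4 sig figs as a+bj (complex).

Element admittances at ω=7540 rad/s:
  Y(R1) = 0.01266+0.000j S between n4,n2
  Y(L1) = 0.000-0.01884j S between n2,n6
  I1: injects 0.228 A into n0 (from n6)
  Y(R2) = 0.007194+0.000j S between n3,n7
  Y(C1) = 0.000+0.2533j S between n1,n4
  Y(R3) = 0.006993+0.000j S between n7,n4
  Y(R4) = 0.0003704+0.000j S between n2,n4
  Y(R5) = 0.02174+0.000j S between n6,n1
  I2: injects 0.87 A into n0 (from n3)
  Y(C2) = 0.000+0.001131j S between n7,n6
  Y(L2) = 0.000-0.1540j S between n6,n3
  Y(R6) = 0.001934+0.000j S between n0,n3
  Y(R7) = 0.001739+0.000j S between n6,n3
  Y(R8) = 0.01529+0.000j S between n2,n4
  Y(R9) = 0.1739+0.000j S between n2,n0
  I3: injects 0.0228 A into n7 (from n5)
  Y(L3) = 0.000-0.4858j S between n0,n5
  V1: constraint V(n1)−V(n5) = 40.5
Assemble and solve the 8×8 MNA system:
  V(n1)=40.61-4.125j  V(n2)=5.199+0.4063j  V(n3)=1.013-9.249j  V(n4)=40.44+0.3247j  V(n5)=0.1086-4.125j  V(n6)=1.326-4.569j  V(n7)=21.93-6.172j
  i(V1)=-1.981-0.05277j

40.44+0.3247j V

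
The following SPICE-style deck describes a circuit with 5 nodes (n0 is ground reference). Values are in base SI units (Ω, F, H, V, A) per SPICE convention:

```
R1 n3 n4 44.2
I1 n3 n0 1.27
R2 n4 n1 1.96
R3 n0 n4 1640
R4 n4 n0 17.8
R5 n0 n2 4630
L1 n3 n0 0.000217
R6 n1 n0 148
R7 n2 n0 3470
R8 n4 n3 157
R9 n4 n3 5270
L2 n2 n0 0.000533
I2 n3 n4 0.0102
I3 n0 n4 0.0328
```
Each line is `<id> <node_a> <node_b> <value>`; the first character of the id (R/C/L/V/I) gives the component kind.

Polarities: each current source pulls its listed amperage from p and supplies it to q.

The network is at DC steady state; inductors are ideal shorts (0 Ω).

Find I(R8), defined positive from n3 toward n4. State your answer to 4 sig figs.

-0.002956 A

Apply KCL at each of the 4 non-ground nodes and solve the resulting linear system.
Node n1: branches {R2, R6} → V_1 = 0.4581
Node n2: branches {R5, R7, L2} → V_2 = 0.000
Node n3: branches {R1, I1, L1, R8, R9, I2} → V_3 = 0.000
Node n4: branches {R1, R2, R3, R4, R8, R9, I2, I3} → V_4 = 0.4642
Source currents: i(L1)=-1.267, i(L2)=0.000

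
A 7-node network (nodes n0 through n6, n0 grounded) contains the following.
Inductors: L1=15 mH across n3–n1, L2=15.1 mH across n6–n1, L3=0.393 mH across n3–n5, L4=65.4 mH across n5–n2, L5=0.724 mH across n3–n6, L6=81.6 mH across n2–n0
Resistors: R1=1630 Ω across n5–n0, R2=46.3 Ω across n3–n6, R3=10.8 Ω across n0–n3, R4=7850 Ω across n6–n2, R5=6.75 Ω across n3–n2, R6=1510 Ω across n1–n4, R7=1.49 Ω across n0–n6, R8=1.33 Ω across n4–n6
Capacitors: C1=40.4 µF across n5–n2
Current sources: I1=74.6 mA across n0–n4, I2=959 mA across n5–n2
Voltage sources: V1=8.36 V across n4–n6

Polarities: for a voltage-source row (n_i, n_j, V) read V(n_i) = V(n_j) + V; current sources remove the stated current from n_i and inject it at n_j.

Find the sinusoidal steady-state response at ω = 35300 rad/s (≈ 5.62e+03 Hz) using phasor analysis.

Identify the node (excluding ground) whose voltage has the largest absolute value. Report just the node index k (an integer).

4

Element admittances at ω=35300 rad/s:
  Y(L1) = 0.000-0.001889j S between n3,n1
  Y(L2) = 0.000-0.001876j S between n6,n1
  Y(R1) = 0.0006135+0.000j S between n5,n0
  Y(R2) = 0.02160+0.000j S between n3,n6
  Y(R3) = 0.09259+0.000j S between n0,n3
  Y(L3) = 0.000-0.07208j S between n3,n5
  Y(L4) = 0.000-0.0004332j S between n5,n2
  Y(C1) = 0.000+1.426j S between n5,n2
  Y(R4) = 0.0001274+0.000j S between n6,n2
  Y(R5) = 0.1481+0.000j S between n3,n2
  I1: injects 0.0746 A into n4 (from n0)
  Y(R6) = 0.0006623+0.000j S between n1,n4
  I2: injects 0.959 A into n2 (from n5)
  Y(L5) = 0.000-0.03913j S between n3,n6
  Y(L6) = 0.000-0.0003472j S between n2,n0
  Y(R7) = 0.6711+0.000j S between n0,n6
  Y(R8) = 0.7519+0.000j S between n4,n6
  V1: constraint V(n4)−V(n6) = 8.36
Assemble and solve the 7×7 MNA system:
  V(n1)=0.3287+1.420j  V(n2)=-0.2158-0.1655j  V(n3)=0.05485-0.02416j  V(n4)=8.464+0.002732j  V(n5)=-0.2304+0.5353j  V(n6)=0.1039+0.002732j
  i(V1)=-6.217+0.0009388j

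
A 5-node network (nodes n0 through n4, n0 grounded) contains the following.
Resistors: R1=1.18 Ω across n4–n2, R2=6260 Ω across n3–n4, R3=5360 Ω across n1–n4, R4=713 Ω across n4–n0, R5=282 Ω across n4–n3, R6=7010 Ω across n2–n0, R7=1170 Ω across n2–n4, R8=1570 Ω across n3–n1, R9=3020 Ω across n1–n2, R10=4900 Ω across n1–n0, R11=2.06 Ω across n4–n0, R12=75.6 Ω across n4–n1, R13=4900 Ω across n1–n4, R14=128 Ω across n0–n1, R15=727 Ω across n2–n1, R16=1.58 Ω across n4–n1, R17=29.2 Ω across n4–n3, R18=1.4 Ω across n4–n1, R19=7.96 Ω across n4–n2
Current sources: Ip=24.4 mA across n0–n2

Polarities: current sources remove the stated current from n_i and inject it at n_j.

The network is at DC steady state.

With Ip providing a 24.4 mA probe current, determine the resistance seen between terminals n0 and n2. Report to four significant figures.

R_eq = 3.045 Ω

Element admittances at DC:
  Y(R1) = 0.8475 S between n4,n2
  Y(R2) = 0.0001597 S between n3,n4
  Y(R3) = 0.0001866 S between n1,n4
  Y(R4) = 0.001403 S between n4,n0
  Y(R5) = 0.003546 S between n4,n3
  Y(R6) = 0.0001427 S between n2,n0
  Y(R7) = 0.0008547 S between n2,n4
  Y(R8) = 0.0006369 S between n3,n1
  Y(R9) = 0.0003311 S between n1,n2
  Y(R10) = 0.0002041 S between n1,n0
  Y(R11) = 0.4854 S between n4,n0
  Y(R12) = 0.01323 S between n4,n1
  Y(R13) = 0.0002041 S between n1,n4
  Y(R14) = 0.007812 S between n0,n1
  Y(R15) = 0.001376 S between n2,n1
  Y(R16) = 0.6329 S between n4,n1
  Y(R17) = 0.03425 S between n4,n3
  Y(R18) = 0.7143 S between n4,n1
  Y(R19) = 0.1256 S between n4,n2
  Ip: injects 0.0244 A into n2 (from n0)
Assemble and solve the 4×4 MNA system:
  V(n1)=0.04903  V(n2)=0.07429  V(n3)=0.04929  V(n4)=0.04929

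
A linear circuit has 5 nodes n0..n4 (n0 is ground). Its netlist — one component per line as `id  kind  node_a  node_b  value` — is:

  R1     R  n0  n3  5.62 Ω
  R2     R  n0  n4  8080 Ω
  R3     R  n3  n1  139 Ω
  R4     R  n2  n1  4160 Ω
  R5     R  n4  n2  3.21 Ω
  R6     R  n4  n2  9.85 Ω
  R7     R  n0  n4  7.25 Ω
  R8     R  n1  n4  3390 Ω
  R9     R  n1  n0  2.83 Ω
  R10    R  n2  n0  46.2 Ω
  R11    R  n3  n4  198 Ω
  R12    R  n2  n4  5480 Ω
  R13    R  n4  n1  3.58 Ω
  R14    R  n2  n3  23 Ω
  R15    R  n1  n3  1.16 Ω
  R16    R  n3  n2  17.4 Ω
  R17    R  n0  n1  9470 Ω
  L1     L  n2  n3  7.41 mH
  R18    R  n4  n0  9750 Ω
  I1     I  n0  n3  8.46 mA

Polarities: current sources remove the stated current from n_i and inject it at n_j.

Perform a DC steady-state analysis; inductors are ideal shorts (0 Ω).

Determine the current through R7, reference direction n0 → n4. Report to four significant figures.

Apply KCL at each of the 4 non-ground nodes and solve the resulting linear system.
Node n1: branches {R3, R4, R8, R9, R13, R15, R17} → V_1 = 0.01092
Node n2: branches {R4, R5, R6, R10, R12, R14, R16, L1} → V_2 = 0.01524
Node n3: branches {R1, R3, R11, R14, R15, R16, L1, I1} → V_3 = 0.01524
Node n4: branches {R2, R5, R6, R7, R8, R11, R12, R13, R18} → V_4 = 0.01128
Source currents: i(L1)=-0.001969

-0.001556 A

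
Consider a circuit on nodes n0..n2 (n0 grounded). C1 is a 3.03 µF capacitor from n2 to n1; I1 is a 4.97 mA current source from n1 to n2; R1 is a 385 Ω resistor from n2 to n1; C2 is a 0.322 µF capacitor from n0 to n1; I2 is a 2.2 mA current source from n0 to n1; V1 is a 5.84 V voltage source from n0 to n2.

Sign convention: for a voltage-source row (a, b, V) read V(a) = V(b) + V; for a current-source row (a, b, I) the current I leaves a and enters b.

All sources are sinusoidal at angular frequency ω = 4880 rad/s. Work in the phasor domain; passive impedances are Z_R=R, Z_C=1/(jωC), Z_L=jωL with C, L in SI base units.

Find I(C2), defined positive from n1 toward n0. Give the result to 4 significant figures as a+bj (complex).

Apply KCL at each of the 2 non-ground nodes and solve the resulting linear system.
Node n1: branches {C1, I1, R1, C2, I2} → V_1 = -5.319+0.2521j
Node n2: branches {C1, I1, R1, V1} → V_2 = -5.840+0.000j
Source currents: i(V1)=-0.002596-0.008358j

-0.0003961-0.008358j A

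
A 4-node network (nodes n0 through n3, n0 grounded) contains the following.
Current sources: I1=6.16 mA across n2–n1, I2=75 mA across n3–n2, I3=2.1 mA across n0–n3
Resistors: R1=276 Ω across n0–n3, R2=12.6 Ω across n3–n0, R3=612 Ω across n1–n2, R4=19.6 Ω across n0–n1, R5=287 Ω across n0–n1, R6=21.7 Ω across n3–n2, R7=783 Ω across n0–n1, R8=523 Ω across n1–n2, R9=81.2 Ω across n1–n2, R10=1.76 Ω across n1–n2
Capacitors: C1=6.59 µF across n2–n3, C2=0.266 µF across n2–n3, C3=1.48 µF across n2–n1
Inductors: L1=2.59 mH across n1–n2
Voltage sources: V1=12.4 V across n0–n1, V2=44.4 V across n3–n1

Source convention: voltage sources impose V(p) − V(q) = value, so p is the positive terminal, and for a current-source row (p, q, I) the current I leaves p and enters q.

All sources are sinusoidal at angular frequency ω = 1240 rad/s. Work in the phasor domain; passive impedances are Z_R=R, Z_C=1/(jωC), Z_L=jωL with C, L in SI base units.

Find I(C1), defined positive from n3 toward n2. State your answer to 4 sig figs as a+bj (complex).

0.01465+0.3424j A

MNA unknowns: 3 node voltages V₁..V_3 plus 2 source currents (V1, V2)
I1: z[2]−=0.00616, z[1]+=0.00616
R1: Y=0.003623+0.000j on G[0,3]
R2: Y=0.07937+0.000j on G[3,0]
C1: Y=0.000+0.008172j on G[2,3]
R3: Y=0.001634+0.000j on G[1,2]
C2: Y=0.000+0.0003298j on G[2,3]
R4: Y=0.05102+0.000j on G[0,1]
R5: Y=0.003484+0.000j on G[0,1]
R6: Y=0.04608+0.000j on G[3,2]
R7: Y=0.001277+0.000j on G[0,1]
C3: Y=0.000+0.001835j on G[2,1]
R8: Y=0.001912+0.000j on G[1,2]
R9: Y=0.01232+0.000j on G[1,2]
L1: Y=0.000-0.3114j on G[1,2]
I2: z[3]−=0.075, z[2]+=0.075
R10: Y=0.5682+0.000j on G[1,2]
I3: z[0]−=0.0021, z[3]+=0.0021
V1: row V0−V1=12.4, i_V1 at 0,1
V2: row V3−V1=44.4, i_V2 at 3,1
solve → V1=-12.40+0.000j, V2=-9.900+1.793j, V3=32.00+0.000j
aux → i_V1=1.962+0.000j, i_V2=-4.675-0.2736j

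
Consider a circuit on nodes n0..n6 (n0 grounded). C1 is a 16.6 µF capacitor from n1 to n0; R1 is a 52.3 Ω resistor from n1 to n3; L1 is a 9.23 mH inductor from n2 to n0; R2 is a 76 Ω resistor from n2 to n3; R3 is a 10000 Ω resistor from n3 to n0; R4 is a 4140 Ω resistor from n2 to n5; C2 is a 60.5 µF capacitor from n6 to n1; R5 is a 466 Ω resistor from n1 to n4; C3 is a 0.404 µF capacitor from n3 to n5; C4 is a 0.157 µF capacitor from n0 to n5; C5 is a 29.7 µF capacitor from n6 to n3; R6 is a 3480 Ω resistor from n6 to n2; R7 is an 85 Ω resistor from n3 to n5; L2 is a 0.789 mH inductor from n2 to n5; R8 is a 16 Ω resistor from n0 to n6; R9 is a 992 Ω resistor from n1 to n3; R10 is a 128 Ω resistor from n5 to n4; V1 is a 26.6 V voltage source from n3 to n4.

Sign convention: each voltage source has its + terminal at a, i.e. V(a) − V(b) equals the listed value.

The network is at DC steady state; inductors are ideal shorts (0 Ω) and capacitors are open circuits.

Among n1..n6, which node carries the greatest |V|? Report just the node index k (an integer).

4

MNA unknowns: 6 node voltages V₁..V_6 plus 3 source currents (L1, L2, V1)
C1: Y=0.000 on G[1,0]
R1: Y=0.01912 on G[1,3]
L1: row V2−V0=0, i_L1 at 2,0
R2: Y=0.01316 on G[2,3]
R3: Y=0.0001000 on G[3,0]
R4: Y=0.0002415 on G[2,5]
C2: Y=0.000 on G[6,1]
R5: Y=0.002146 on G[1,4]
C3: Y=0.000 on G[3,5]
C4: Y=0.000 on G[0,5]
C5: Y=0.000 on G[6,3]
R6: Y=0.0002874 on G[6,2]
R7: Y=0.01176 on G[3,5]
L2: row V2−V5=0, i_L2 at 2,5
R8: Y=0.06250 on G[0,6]
R9: Y=0.001008 on G[1,3]
R10: Y=0.007812 on G[5,4]
V1: row V3−V4=26.6, i_V1 at 3,4
solve → V1=3.766, V2=0.000, V3=6.329, V4=-20.27, V5=0.000, V6=0.000
aux → i_L1=-0.0006329, i_L2=0.08391, i_V1=-0.2099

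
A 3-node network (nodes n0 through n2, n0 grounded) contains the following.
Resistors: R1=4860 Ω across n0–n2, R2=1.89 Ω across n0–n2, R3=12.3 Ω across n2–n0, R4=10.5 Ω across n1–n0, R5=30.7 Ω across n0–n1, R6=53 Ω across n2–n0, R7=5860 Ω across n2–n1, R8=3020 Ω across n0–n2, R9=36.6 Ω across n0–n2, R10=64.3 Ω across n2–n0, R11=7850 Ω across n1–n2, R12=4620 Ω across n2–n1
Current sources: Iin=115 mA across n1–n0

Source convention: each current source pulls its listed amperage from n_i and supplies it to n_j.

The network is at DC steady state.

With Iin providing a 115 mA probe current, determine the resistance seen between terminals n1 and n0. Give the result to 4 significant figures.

R_eq = 7.793 Ω

MNA unknowns: 2 node voltages V₁..V_2
R1: Y=0.0002058 on G[0,2]
R2: Y=0.5291 on G[0,2]
R3: Y=0.08130 on G[2,0]
R4: Y=0.09524 on G[1,0]
R5: Y=0.03257 on G[0,1]
R6: Y=0.01887 on G[2,0]
R7: Y=0.0001706 on G[2,1]
R8: Y=0.0003311 on G[0,2]
R9: Y=0.02732 on G[0,2]
R10: Y=0.01555 on G[2,0]
R11: Y=0.0001274 on G[1,2]
R12: Y=0.0002165 on G[2,1]
Iin: z[1]−=0.115, z[0]+=0.115
solve → V1=-0.8962, V2=-0.0006849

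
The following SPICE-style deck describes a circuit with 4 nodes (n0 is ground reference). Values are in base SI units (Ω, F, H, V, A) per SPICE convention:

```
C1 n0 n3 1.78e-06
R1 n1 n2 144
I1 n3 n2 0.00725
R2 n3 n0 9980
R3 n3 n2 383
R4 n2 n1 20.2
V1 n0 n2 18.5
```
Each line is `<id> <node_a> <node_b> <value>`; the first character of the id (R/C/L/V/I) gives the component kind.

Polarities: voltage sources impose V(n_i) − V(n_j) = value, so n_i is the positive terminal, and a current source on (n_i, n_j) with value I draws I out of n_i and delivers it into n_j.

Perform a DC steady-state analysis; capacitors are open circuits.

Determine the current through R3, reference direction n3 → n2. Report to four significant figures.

MNA unknowns: 3 node voltages V₁..V_3 plus 1 source current (V1)
C1: Y=0.000 on G[0,3]
R1: Y=0.006944 on G[1,2]
I1: z[3]−=0.00725, z[2]+=0.00725
R2: Y=0.0001002 on G[3,0]
R3: Y=0.002611 on G[3,2]
R4: Y=0.04950 on G[2,1]
V1: row V0−V2=18.5, i_V1 at 0,2
solve → V1=-18.50, V2=-18.50, V3=-20.49
aux → i_V1=-0.002053

-0.005197 A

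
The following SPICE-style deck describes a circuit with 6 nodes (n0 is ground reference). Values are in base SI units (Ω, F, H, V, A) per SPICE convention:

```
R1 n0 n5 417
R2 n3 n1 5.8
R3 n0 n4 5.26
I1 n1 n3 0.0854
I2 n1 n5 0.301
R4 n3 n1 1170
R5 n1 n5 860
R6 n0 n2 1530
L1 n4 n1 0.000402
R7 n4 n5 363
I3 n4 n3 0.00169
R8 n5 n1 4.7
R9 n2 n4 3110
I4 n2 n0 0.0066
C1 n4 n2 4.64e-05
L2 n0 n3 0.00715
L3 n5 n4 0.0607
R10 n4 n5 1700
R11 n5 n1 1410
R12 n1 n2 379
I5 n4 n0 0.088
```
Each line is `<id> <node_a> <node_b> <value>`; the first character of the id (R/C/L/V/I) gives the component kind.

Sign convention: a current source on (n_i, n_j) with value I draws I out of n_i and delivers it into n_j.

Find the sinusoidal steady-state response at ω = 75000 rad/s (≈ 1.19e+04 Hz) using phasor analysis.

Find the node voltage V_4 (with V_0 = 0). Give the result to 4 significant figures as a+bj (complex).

Element admittances at ω=75000 rad/s:
  Y(R1) = 0.002398+0.000j S between n0,n5
  Y(R2) = 0.1724+0.000j S between n3,n1
  Y(R3) = 0.1901+0.000j S between n0,n4
  I1: injects 0.0854 A into n3 (from n1)
  I2: injects 0.301 A into n5 (from n1)
  Y(R4) = 0.0008547+0.000j S between n3,n1
  Y(R5) = 0.001163+0.000j S between n1,n5
  Y(R6) = 0.0006536+0.000j S between n0,n2
  Y(L1) = 0.000-0.03317j S between n4,n1
  Y(R7) = 0.002755+0.000j S between n4,n5
  I3: injects 0.00169 A into n3 (from n4)
  Y(R8) = 0.2128+0.000j S between n5,n1
  Y(R9) = 0.0003215+0.000j S between n2,n4
  I4: injects 0.0066 A into n0 (from n2)
  Y(C1) = 0.000+3.480j S between n4,n2
  Y(L2) = 0.000-0.001865j S between n0,n3
  Y(L3) = 0.000-0.0002197j S between n5,n4
  Y(R10) = 0.0005882+0.000j S between n4,n5
  Y(R11) = 0.0007092+0.000j S between n5,n1
  Y(R12) = 0.002639+0.000j S between n1,n2
  I5: injects 0.088 A into n0 (from n4)
Assemble and solve the 5×5 MNA system:
  V(n1)=-0.5442-0.1308j  V(n2)=-0.5051+0.003017j  V(n3)=-0.04014-0.1312j  V(n4)=-0.5050+0.001186j  V(n5)=0.8283-0.1261j

-0.5050+0.001186j V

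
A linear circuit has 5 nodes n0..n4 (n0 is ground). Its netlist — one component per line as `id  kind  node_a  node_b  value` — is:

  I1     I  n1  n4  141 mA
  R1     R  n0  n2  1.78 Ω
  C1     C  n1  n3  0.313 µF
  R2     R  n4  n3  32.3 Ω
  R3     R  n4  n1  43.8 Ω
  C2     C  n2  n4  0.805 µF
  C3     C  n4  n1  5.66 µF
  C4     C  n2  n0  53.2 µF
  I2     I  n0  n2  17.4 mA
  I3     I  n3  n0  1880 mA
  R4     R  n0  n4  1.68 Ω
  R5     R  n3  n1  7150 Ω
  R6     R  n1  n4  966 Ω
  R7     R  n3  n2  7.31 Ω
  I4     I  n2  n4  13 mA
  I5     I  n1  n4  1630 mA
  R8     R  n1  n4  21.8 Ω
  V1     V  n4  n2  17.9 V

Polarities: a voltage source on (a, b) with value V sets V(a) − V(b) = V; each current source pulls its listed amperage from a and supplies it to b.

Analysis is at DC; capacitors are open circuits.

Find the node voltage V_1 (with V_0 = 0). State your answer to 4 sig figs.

MNA unknowns: 4 node voltages V₁..V_4 plus 1 source current (V1)
I1: z[1]−=0.141, z[4]+=0.141
R1: Y=0.5618 on G[0,2]
C1: Y=0.000 on G[1,3]
R2: Y=0.03096 on G[4,3]
R3: Y=0.02283 on G[4,1]
C2: Y=0.000 on G[2,4]
C3: Y=0.000 on G[4,1]
C4: Y=0.000 on G[2,0]
I2: z[0]−=0.0174, z[2]+=0.0174
I3: z[3]−=1.88, z[0]+=1.88
R4: Y=0.5952 on G[0,4]
R5: Y=0.0001399 on G[3,1]
R6: Y=0.001035 on G[1,4]
R7: Y=0.1368 on G[3,2]
I4: z[2]−=0.013, z[4]+=0.013
I5: z[1]−=1.63, z[4]+=1.63
R8: Y=0.04587 on G[1,4]
V1: row V4−V2=17.9, i_V1 at 4,2
solve → V1=-18.31, V2=-10.82, V3=-18.72, V4=7.082
aux → i_V1=-5.001

-18.31 V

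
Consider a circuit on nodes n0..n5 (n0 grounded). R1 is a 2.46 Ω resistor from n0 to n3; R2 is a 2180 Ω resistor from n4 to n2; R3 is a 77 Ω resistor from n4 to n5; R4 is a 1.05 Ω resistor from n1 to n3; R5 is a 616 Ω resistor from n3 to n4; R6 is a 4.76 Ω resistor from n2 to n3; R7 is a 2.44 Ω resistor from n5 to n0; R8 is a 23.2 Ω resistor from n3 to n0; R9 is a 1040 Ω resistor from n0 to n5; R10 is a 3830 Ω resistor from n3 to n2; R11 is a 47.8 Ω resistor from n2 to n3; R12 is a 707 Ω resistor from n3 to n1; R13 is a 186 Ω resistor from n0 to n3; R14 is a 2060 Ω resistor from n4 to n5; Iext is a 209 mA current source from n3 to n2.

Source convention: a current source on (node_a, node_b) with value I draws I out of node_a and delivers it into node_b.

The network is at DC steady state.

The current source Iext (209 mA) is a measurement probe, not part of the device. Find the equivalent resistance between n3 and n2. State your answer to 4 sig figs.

R_eq = 4.316 Ω

Element admittances at DC:
  Y(R1) = 0.4065 S between n0,n3
  Y(R2) = 0.0004587 S between n4,n2
  Y(R3) = 0.01299 S between n4,n5
  Y(R4) = 0.9524 S between n1,n3
  Y(R5) = 0.001623 S between n3,n4
  Y(R6) = 0.2101 S between n2,n3
  Y(R7) = 0.4098 S between n5,n0
  Y(R8) = 0.04310 S between n3,n0
  Y(R9) = 0.0009615 S between n0,n5
  Y(R10) = 0.0002611 S between n3,n2
  Y(R11) = 0.02092 S between n2,n3
  Y(R12) = 0.001414 S between n3,n1
  Y(R13) = 0.005376 S between n0,n3
  Y(R14) = 0.0004854 S between n4,n5
  Iext: injects 0.209 A into n2 (from n3)
Assemble and solve the 5×5 MNA system:
  V(n1)=-0.0007811  V(n2)=0.9012  V(n3)=-0.0007811  V(n4)=0.02725  V(n5)=0.0008652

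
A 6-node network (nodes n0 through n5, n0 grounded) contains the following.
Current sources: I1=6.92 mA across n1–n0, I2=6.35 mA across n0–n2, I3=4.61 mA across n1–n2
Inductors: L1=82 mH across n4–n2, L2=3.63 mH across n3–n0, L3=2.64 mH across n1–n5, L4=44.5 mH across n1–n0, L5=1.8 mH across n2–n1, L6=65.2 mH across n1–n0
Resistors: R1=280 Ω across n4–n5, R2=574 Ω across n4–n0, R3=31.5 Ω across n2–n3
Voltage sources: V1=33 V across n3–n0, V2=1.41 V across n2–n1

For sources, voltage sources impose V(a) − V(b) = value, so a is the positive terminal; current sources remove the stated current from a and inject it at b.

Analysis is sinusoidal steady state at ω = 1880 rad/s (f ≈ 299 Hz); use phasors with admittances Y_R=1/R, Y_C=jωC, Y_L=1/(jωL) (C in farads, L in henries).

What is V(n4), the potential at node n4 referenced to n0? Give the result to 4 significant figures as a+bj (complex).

MNA unknowns: 5 node voltages V₁..V_5 plus 2 source currents (V1, V2)
I1: z[1]−=0.00692, z[0]+=0.00692
I2: z[0]−=0.00635, z[2]+=0.00635
L1: Y=0.000-0.006487j on G[4,2]
R1: Y=0.003571+0.000j on G[4,5]
L2: Y=0.000-0.1465j on G[3,0]
L3: Y=0.000-0.2015j on G[1,5]
L4: Y=0.000-0.01195j on G[1,0]
I3: z[1]−=0.00461, z[2]+=0.00461
L5: Y=0.000-0.2955j on G[2,1]
L6: Y=0.000-0.008158j on G[1,0]
R2: Y=0.001742+0.000j on G[4,0]
R3: Y=0.03175+0.000j on G[2,3]
V1: row V3−V0=33, i_V1 at 3,0
V2: row V2−V1=1.41, i_V2 at 2,1
solve → V1=21.85+13.43j, V2=23.26+13.43j, V3=33.00+0.000j, V4=22.01+7.496j, V5=21.96+13.43j
aux → i_V1=-0.3091+5.262j, i_V2=0.2815-0.001641j

22.01+7.496j V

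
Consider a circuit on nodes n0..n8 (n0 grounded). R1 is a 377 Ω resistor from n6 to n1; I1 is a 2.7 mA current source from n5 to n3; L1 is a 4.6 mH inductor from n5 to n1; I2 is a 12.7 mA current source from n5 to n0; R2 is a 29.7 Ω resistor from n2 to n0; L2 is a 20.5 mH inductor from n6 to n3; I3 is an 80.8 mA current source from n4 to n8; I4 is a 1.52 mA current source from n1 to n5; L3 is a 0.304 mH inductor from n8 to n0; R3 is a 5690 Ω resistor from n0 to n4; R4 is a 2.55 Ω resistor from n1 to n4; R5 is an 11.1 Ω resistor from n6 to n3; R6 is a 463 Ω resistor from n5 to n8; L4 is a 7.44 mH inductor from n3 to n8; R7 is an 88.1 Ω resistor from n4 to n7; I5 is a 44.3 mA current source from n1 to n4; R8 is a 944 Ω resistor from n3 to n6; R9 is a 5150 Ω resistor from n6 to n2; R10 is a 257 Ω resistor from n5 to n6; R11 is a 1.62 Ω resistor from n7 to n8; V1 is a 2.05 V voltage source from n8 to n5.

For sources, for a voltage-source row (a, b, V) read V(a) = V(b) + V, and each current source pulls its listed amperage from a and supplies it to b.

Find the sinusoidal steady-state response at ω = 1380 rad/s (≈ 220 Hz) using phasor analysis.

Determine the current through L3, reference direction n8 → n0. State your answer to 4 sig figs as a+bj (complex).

-0.01231+8.825e-05j A

Apply KCL at each of the 8 non-ground nodes and solve the resulting linear system.
Node n1: branches {R1, L1, I4, R4, I5} → V_1 = -2.077-0.3432j
Node n2: branches {R2, R9} → V_2 = -0.0007008-0.0008790j
Node n3: branches {I1, L2, R5, L4, R8} → V_3 = -0.001086-0.1074j
Node n4: branches {I3, R3, R4, R7, I5} → V_4 = -2.109-0.3338j
Node n5: branches {I1, L1, I2, I4, R6, R10, V1} → V_5 = -2.050-0.005163j
Node n6: branches {R1, L2, R5, R8, R9, R10} → V_6 = -0.1222-0.1533j
Node n7: branches {R7, R11} → V_7 = -0.03812-0.01110j
Node n8: branches {I3, L3, R6, L4, R11, V1} → V_8 = -3.702e-05-0.005163j
Source currents: i(V1)=0.05521-0.003648j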